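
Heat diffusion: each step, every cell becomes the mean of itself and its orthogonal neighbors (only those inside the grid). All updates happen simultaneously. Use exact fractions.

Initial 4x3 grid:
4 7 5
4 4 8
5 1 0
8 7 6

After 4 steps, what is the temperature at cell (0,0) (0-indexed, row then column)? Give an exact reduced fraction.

Step 1: cell (0,0) = 5
Step 2: cell (0,0) = 19/4
Step 3: cell (0,0) = 3541/720
Step 4: cell (0,0) = 104159/21600
Full grid after step 4:
  104159/21600 533477/108000 159101/32400
  343223/72000 840547/180000 511397/108000
  1024729/216000 11651/2500 485677/108000
  159431/32400 679951/144000 297437/64800

Answer: 104159/21600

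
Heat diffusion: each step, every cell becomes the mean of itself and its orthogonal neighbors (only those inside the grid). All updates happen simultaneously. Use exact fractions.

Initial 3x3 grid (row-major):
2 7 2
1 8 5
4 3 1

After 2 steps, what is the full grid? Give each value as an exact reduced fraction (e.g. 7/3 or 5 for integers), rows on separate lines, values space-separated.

Answer: 71/18 351/80 161/36
291/80 213/50 247/60
125/36 217/60 11/3

Derivation:
After step 1:
  10/3 19/4 14/3
  15/4 24/5 4
  8/3 4 3
After step 2:
  71/18 351/80 161/36
  291/80 213/50 247/60
  125/36 217/60 11/3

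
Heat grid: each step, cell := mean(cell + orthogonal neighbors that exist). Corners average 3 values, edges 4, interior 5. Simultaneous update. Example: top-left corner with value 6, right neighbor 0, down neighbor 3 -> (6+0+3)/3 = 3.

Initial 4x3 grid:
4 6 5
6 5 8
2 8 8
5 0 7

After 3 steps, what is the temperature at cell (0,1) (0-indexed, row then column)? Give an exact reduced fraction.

Step 1: cell (0,1) = 5
Step 2: cell (0,1) = 349/60
Step 3: cell (0,1) = 19811/3600
Full grid after step 3:
  5773/1080 19811/3600 13361/2160
  8873/1800 35041/6000 43367/7200
  17551/3600 30641/6000 4903/800
  4513/1080 9083/1800 1289/240

Answer: 19811/3600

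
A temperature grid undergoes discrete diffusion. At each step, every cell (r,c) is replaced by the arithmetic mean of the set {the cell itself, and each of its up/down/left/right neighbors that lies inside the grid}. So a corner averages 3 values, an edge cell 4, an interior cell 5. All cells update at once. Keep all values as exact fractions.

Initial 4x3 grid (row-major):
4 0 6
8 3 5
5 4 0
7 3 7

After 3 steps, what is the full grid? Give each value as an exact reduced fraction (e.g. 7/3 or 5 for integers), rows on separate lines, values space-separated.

After step 1:
  4 13/4 11/3
  5 4 7/2
  6 3 4
  5 21/4 10/3
After step 2:
  49/12 179/48 125/36
  19/4 15/4 91/24
  19/4 89/20 83/24
  65/12 199/48 151/36
After step 3:
  67/16 2165/576 1583/432
  13/3 4913/1200 521/144
  581/120 4933/1200 2861/720
  229/48 13109/2880 1699/432

Answer: 67/16 2165/576 1583/432
13/3 4913/1200 521/144
581/120 4933/1200 2861/720
229/48 13109/2880 1699/432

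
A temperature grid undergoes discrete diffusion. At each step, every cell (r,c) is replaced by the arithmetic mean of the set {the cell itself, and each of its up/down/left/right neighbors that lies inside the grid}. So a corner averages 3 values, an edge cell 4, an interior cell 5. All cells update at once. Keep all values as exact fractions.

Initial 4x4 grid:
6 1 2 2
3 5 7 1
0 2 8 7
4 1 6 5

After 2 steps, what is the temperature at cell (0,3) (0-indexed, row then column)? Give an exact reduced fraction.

Step 1: cell (0,3) = 5/3
Step 2: cell (0,3) = 107/36
Full grid after step 2:
  31/9 403/120 383/120 107/36
  761/240 92/25 429/100 473/120
  637/240 183/50 481/100 43/8
  43/18 787/240 81/16 65/12

Answer: 107/36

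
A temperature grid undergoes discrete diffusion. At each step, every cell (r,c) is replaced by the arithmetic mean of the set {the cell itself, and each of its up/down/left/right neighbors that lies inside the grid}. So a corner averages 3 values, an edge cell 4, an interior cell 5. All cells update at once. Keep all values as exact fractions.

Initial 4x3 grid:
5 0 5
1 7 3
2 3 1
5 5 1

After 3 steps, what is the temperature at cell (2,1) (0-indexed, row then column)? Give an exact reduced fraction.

Answer: 4943/1500

Derivation:
Step 1: cell (2,1) = 18/5
Step 2: cell (2,1) = 293/100
Step 3: cell (2,1) = 4943/1500
Full grid after step 3:
  727/240 48893/14400 6793/2160
  4009/1200 18277/6000 2963/900
  3809/1200 4943/1500 2563/900
  103/30 22169/7200 3223/1080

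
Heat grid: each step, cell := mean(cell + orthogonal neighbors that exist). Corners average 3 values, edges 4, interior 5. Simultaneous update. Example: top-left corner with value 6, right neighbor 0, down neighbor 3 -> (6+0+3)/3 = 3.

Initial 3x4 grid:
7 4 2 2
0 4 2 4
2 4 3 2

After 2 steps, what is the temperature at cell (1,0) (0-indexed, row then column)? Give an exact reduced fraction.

Answer: 703/240

Derivation:
Step 1: cell (1,0) = 13/4
Step 2: cell (1,0) = 703/240
Full grid after step 2:
  67/18 793/240 149/48 23/9
  703/240 331/100 271/100 67/24
  17/6 27/10 3 11/4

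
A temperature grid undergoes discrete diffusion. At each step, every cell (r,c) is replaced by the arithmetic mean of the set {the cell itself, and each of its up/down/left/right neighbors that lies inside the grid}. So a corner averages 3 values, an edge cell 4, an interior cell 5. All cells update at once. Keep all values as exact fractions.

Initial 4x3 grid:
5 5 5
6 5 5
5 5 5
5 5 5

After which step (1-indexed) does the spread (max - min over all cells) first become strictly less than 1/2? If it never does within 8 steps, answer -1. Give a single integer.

Step 1: max=16/3, min=5, spread=1/3
  -> spread < 1/2 first at step 1
Step 2: max=631/120, min=5, spread=31/120
Step 3: max=5611/1080, min=5, spread=211/1080
Step 4: max=556897/108000, min=9047/1800, spread=14077/108000
Step 5: max=5000407/972000, min=543683/108000, spread=5363/48600
Step 6: max=149540809/29160000, min=302869/60000, spread=93859/1166400
Step 7: max=8958274481/1749600000, min=491336467/97200000, spread=4568723/69984000
Step 8: max=536660435629/104976000000, min=14761618889/2916000000, spread=8387449/167961600

Answer: 1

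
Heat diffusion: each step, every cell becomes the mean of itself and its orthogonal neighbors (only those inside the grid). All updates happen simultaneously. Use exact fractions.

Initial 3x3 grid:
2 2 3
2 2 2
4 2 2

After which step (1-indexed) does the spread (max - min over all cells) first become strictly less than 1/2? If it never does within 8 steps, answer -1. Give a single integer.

Answer: 2

Derivation:
Step 1: max=8/3, min=2, spread=2/3
Step 2: max=23/9, min=103/48, spread=59/144
  -> spread < 1/2 first at step 2
Step 3: max=257/108, min=473/216, spread=41/216
Step 4: max=15289/6480, min=384367/172800, spread=70019/518400
Step 5: max=901493/388800, min=1729961/777600, spread=2921/31104
Step 6: max=53860621/23328000, min=104644867/46656000, spread=24611/373248
Step 7: max=3212652737/1399680000, min=6295724849/2799360000, spread=207329/4478976
Step 8: max=192277411489/83980800000, min=379096588603/167961600000, spread=1746635/53747712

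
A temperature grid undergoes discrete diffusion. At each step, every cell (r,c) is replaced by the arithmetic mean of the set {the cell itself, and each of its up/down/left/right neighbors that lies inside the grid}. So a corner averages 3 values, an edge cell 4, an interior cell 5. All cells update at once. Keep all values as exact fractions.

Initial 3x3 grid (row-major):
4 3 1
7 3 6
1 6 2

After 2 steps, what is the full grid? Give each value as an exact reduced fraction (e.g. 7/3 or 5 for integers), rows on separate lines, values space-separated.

After step 1:
  14/3 11/4 10/3
  15/4 5 3
  14/3 3 14/3
After step 2:
  67/18 63/16 109/36
  217/48 7/2 4
  137/36 13/3 32/9

Answer: 67/18 63/16 109/36
217/48 7/2 4
137/36 13/3 32/9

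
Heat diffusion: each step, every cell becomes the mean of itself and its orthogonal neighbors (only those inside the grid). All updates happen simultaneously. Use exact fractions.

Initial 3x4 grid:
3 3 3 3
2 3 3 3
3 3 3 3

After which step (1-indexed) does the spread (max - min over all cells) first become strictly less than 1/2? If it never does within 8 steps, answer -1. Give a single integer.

Step 1: max=3, min=8/3, spread=1/3
  -> spread < 1/2 first at step 1
Step 2: max=3, min=653/240, spread=67/240
Step 3: max=3, min=6043/2160, spread=437/2160
Step 4: max=2991/1000, min=2434469/864000, spread=29951/172800
Step 5: max=10046/3375, min=22112179/7776000, spread=206761/1555200
Step 6: max=16034329/5400000, min=8875004429/3110400000, spread=14430763/124416000
Step 7: max=1278347273/432000000, min=534764258311/186624000000, spread=139854109/1492992000
Step 8: max=114788771023/38880000000, min=32169848109749/11197440000000, spread=7114543559/89579520000

Answer: 1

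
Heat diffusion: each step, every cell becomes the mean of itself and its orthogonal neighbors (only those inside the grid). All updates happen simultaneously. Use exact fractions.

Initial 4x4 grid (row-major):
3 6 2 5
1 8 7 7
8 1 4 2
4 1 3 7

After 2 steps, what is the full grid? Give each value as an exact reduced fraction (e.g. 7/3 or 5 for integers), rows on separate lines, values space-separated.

Answer: 157/36 1061/240 1201/240 179/36
493/120 487/100 477/100 1231/240
517/120 363/100 443/100 353/80
121/36 221/60 67/20 17/4

Derivation:
After step 1:
  10/3 19/4 5 14/3
  5 23/5 28/5 21/4
  7/2 22/5 17/5 5
  13/3 9/4 15/4 4
After step 2:
  157/36 1061/240 1201/240 179/36
  493/120 487/100 477/100 1231/240
  517/120 363/100 443/100 353/80
  121/36 221/60 67/20 17/4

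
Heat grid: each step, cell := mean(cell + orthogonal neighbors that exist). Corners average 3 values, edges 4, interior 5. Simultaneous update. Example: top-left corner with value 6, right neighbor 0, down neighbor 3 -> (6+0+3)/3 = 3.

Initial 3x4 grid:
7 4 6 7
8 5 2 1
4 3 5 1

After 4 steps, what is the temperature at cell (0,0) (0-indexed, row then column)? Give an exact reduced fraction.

Answer: 346007/64800

Derivation:
Step 1: cell (0,0) = 19/3
Step 2: cell (0,0) = 107/18
Step 3: cell (0,0) = 11969/2160
Step 4: cell (0,0) = 346007/64800
Full grid after step 4:
  346007/64800 1067879/216000 949819/216000 513839/129600
  550207/108000 842747/180000 159141/40000 1046647/288000
  17399/3600 25889/6000 24967/6750 429889/129600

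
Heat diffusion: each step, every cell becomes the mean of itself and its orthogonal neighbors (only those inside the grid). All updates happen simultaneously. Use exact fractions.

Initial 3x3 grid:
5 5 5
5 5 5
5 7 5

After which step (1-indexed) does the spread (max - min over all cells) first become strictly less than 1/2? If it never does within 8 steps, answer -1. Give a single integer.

Answer: 3

Derivation:
Step 1: max=17/3, min=5, spread=2/3
Step 2: max=667/120, min=5, spread=67/120
Step 3: max=5837/1080, min=507/100, spread=1807/5400
  -> spread < 1/2 first at step 3
Step 4: max=2317963/432000, min=13861/2700, spread=33401/144000
Step 5: max=20669933/3888000, min=1393391/270000, spread=3025513/19440000
Step 6: max=8240926867/1555200000, min=74755949/14400000, spread=53531/497664
Step 7: max=492592925849/93312000000, min=20231116051/3888000000, spread=450953/5971968
Step 8: max=29502503560603/5598720000000, min=2433808610519/466560000000, spread=3799043/71663616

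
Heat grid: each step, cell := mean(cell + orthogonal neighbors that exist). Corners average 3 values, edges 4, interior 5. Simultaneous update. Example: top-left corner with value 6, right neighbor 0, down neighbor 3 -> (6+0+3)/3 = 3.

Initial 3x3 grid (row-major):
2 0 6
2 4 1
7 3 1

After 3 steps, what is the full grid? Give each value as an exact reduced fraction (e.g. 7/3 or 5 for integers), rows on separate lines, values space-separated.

Answer: 1099/432 1933/720 259/108
8927/2880 1577/600 41/15
227/72 9067/2880 1139/432

Derivation:
After step 1:
  4/3 3 7/3
  15/4 2 3
  4 15/4 5/3
After step 2:
  97/36 13/6 25/9
  133/48 31/10 9/4
  23/6 137/48 101/36
After step 3:
  1099/432 1933/720 259/108
  8927/2880 1577/600 41/15
  227/72 9067/2880 1139/432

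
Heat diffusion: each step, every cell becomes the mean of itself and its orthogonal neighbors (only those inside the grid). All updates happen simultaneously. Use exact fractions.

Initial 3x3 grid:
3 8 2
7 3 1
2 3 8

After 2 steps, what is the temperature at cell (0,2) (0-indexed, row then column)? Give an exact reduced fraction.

Answer: 67/18

Derivation:
Step 1: cell (0,2) = 11/3
Step 2: cell (0,2) = 67/18
Full grid after step 2:
  55/12 271/60 67/18
  363/80 393/100 467/120
  47/12 41/10 23/6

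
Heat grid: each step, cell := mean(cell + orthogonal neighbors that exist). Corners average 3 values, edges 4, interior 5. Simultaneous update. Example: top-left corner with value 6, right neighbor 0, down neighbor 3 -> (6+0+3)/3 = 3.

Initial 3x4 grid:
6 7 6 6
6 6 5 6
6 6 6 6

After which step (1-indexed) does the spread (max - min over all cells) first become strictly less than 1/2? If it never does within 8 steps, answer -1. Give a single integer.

Answer: 2

Derivation:
Step 1: max=19/3, min=23/4, spread=7/12
Step 2: max=223/36, min=35/6, spread=13/36
  -> spread < 1/2 first at step 2
Step 3: max=2653/432, min=2113/360, spread=587/2160
Step 4: max=395363/64800, min=253777/43200, spread=5879/25920
Step 5: max=2950649/486000, min=15282293/2592000, spread=272701/1555200
Step 6: max=705897349/116640000, min=919022107/155520000, spread=2660923/18662400
Step 7: max=42242524991/6998400000, min=55268121713/9331200000, spread=126629393/1119744000
Step 8: max=2529787212769/419904000000, min=3321726750067/559872000000, spread=1231748807/13436928000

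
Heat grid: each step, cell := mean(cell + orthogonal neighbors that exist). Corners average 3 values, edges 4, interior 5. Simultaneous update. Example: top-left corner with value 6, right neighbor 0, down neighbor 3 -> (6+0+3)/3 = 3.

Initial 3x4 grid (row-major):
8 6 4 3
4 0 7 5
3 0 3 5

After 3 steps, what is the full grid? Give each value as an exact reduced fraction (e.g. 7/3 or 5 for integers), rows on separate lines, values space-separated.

After step 1:
  6 9/2 5 4
  15/4 17/5 19/5 5
  7/3 3/2 15/4 13/3
After step 2:
  19/4 189/40 173/40 14/3
  929/240 339/100 419/100 257/60
  91/36 659/240 803/240 157/36
After step 3:
  3203/720 1719/400 1343/300 177/40
  52339/14400 11353/3000 23441/6000 15751/3600
  823/270 21617/7200 26357/7200 8633/2160

Answer: 3203/720 1719/400 1343/300 177/40
52339/14400 11353/3000 23441/6000 15751/3600
823/270 21617/7200 26357/7200 8633/2160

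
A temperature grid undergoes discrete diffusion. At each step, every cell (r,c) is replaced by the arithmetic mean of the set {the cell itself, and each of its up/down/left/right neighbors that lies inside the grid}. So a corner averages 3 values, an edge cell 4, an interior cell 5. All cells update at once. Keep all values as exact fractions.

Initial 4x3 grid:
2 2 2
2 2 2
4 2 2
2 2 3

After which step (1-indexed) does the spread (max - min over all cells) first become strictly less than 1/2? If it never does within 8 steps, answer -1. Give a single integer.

Answer: 3

Derivation:
Step 1: max=8/3, min=2, spread=2/3
Step 2: max=151/60, min=2, spread=31/60
Step 3: max=5329/2160, min=97/48, spread=241/540
  -> spread < 1/2 first at step 3
Step 4: max=311363/129600, min=14951/7200, spread=8449/25920
Step 5: max=18486757/7776000, min=453977/216000, spread=428717/1555200
Step 6: max=1094626943/466560000, min=13817819/6480000, spread=3989759/18662400
Step 7: max=65145628837/27993600000, min=418211273/194400000, spread=196928221/1119744000
Step 8: max=3878860854383/1679616000000, min=12649533191/5832000000, spread=1886362363/13436928000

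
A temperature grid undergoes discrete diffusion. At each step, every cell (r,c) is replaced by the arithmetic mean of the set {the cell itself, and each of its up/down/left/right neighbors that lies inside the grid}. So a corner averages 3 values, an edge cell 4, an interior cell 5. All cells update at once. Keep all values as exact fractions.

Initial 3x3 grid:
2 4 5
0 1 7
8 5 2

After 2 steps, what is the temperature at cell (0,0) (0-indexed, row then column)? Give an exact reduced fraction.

Step 1: cell (0,0) = 2
Step 2: cell (0,0) = 31/12
Full grid after step 2:
  31/12 103/30 145/36
  749/240 169/50 343/80
  133/36 41/10 149/36

Answer: 31/12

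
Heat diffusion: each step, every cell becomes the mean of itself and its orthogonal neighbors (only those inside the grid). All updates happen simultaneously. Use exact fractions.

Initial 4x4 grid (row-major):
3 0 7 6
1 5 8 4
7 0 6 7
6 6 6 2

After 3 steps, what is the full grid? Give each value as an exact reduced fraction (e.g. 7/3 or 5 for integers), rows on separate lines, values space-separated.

Answer: 3319/1080 14173/3600 17381/3600 149/27
6689/1800 11881/3000 763/150 19691/3600
1489/360 7043/1500 4971/1000 6337/1200
2627/540 43/9 253/50 1829/360

Derivation:
After step 1:
  4/3 15/4 21/4 17/3
  4 14/5 6 25/4
  7/2 24/5 27/5 19/4
  19/3 9/2 5 5
After step 2:
  109/36 197/60 31/6 103/18
  349/120 427/100 257/50 17/3
  559/120 21/5 519/100 107/20
  43/9 619/120 199/40 59/12
After step 3:
  3319/1080 14173/3600 17381/3600 149/27
  6689/1800 11881/3000 763/150 19691/3600
  1489/360 7043/1500 4971/1000 6337/1200
  2627/540 43/9 253/50 1829/360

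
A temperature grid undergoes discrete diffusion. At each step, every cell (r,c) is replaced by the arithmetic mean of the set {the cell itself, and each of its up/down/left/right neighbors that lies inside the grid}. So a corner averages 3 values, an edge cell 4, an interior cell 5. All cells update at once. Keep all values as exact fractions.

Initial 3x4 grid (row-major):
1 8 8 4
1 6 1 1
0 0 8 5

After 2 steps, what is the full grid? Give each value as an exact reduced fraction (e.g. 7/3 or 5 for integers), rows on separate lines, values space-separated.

Answer: 133/36 263/60 151/30 37/9
133/60 77/20 39/10 331/80
35/18 79/30 247/60 131/36

Derivation:
After step 1:
  10/3 23/4 21/4 13/3
  2 16/5 24/5 11/4
  1/3 7/2 7/2 14/3
After step 2:
  133/36 263/60 151/30 37/9
  133/60 77/20 39/10 331/80
  35/18 79/30 247/60 131/36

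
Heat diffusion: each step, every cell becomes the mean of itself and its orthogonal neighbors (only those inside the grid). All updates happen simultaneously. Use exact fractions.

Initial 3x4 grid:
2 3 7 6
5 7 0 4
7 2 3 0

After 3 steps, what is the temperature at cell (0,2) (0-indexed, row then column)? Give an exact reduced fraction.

Answer: 28171/7200

Derivation:
Step 1: cell (0,2) = 4
Step 2: cell (0,2) = 1117/240
Step 3: cell (0,2) = 28171/7200
Full grid after step 3:
  1123/270 31391/7200 28171/7200 8917/2160
  21559/4800 1909/500 7601/2000 7697/2400
  9049/2160 1801/450 10573/3600 3181/1080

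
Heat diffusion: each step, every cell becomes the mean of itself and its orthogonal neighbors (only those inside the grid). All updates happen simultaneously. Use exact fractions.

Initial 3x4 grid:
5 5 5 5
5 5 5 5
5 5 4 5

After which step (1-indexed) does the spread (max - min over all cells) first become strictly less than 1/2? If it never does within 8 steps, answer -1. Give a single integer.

Step 1: max=5, min=14/3, spread=1/3
  -> spread < 1/2 first at step 1
Step 2: max=5, min=569/120, spread=31/120
Step 3: max=5, min=5189/1080, spread=211/1080
Step 4: max=8953/1800, min=523103/108000, spread=14077/108000
Step 5: max=536317/108000, min=4719593/972000, spread=5363/48600
Step 6: max=297131/60000, min=142059191/29160000, spread=93859/1166400
Step 7: max=480663533/97200000, min=8537725519/1749600000, spread=4568723/69984000
Step 8: max=14398381111/2916000000, min=513099564371/104976000000, spread=8387449/167961600

Answer: 1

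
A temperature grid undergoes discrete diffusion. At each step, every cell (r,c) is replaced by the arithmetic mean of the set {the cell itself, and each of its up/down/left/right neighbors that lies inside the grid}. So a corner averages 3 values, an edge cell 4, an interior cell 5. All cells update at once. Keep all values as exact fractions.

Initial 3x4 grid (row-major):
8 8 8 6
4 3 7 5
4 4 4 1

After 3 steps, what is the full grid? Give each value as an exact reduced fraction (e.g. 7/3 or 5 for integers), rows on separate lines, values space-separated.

Answer: 12727/2160 21713/3600 10949/1800 12599/2160
73967/14400 15809/3000 15599/3000 73487/14400
1627/360 3539/800 31871/7200 4717/1080

Derivation:
After step 1:
  20/3 27/4 29/4 19/3
  19/4 26/5 27/5 19/4
  4 15/4 4 10/3
After step 2:
  109/18 97/15 193/30 55/9
  1237/240 517/100 133/25 1189/240
  25/6 339/80 989/240 145/36
After step 3:
  12727/2160 21713/3600 10949/1800 12599/2160
  73967/14400 15809/3000 15599/3000 73487/14400
  1627/360 3539/800 31871/7200 4717/1080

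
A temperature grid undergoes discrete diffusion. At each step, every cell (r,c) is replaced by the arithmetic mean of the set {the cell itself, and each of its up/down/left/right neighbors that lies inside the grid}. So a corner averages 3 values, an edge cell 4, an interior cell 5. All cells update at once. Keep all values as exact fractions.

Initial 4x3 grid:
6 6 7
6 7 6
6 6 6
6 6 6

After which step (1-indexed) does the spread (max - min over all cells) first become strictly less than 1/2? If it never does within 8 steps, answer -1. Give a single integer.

Step 1: max=13/2, min=6, spread=1/2
Step 2: max=58/9, min=6, spread=4/9
  -> spread < 1/2 first at step 2
Step 3: max=45509/7200, min=2413/400, spread=83/288
Step 4: max=409169/64800, min=43591/7200, spread=337/1296
Step 5: max=24388021/3888000, min=2919551/480000, spread=7396579/38880000
Step 6: max=1459982039/233280000, min=78983273/12960000, spread=61253/373248
Step 7: max=87330341401/13996800000, min=4751878057/777600000, spread=14372291/111974400
Step 8: max=5230582572059/839808000000, min=285571492163/46656000000, spread=144473141/1343692800

Answer: 2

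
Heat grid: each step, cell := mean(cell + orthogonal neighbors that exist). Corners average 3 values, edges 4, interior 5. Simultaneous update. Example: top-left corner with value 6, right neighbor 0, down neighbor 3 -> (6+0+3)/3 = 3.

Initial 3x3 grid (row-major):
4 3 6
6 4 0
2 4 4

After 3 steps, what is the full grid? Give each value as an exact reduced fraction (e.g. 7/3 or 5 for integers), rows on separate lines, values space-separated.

After step 1:
  13/3 17/4 3
  4 17/5 7/2
  4 7/2 8/3
After step 2:
  151/36 899/240 43/12
  59/15 373/100 377/120
  23/6 407/120 29/9
After step 3:
  8549/2160 54913/14400 2513/720
  7061/1800 7177/2000 24619/7200
  1339/360 25519/7200 439/135

Answer: 8549/2160 54913/14400 2513/720
7061/1800 7177/2000 24619/7200
1339/360 25519/7200 439/135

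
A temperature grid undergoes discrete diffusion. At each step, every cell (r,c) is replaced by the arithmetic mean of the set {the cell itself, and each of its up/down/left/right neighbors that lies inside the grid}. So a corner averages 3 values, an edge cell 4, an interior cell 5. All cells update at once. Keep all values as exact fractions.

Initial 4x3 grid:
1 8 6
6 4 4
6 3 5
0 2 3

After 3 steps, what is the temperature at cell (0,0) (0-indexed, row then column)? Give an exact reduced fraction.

Step 1: cell (0,0) = 5
Step 2: cell (0,0) = 14/3
Step 3: cell (0,0) = 689/144
Full grid after step 3:
  689/144 4697/960 731/144
  1043/240 73/16 371/80
  2641/720 151/40 2801/720
  341/108 47/15 719/216

Answer: 689/144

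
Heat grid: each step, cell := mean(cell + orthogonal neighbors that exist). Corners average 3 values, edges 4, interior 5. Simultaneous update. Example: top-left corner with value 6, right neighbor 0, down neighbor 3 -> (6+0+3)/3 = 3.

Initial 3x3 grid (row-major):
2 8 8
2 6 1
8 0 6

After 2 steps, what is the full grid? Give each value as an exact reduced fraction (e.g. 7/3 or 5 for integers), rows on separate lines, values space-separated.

Answer: 29/6 143/30 203/36
457/120 483/100 333/80
77/18 211/60 151/36

Derivation:
After step 1:
  4 6 17/3
  9/2 17/5 21/4
  10/3 5 7/3
After step 2:
  29/6 143/30 203/36
  457/120 483/100 333/80
  77/18 211/60 151/36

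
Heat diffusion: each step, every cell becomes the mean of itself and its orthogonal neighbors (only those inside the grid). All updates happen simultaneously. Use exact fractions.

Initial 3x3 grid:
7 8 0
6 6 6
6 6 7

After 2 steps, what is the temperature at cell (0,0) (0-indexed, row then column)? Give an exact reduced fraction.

Step 1: cell (0,0) = 7
Step 2: cell (0,0) = 37/6
Full grid after step 2:
  37/6 1399/240 44/9
  513/80 289/50 443/80
  37/6 1499/240 52/9

Answer: 37/6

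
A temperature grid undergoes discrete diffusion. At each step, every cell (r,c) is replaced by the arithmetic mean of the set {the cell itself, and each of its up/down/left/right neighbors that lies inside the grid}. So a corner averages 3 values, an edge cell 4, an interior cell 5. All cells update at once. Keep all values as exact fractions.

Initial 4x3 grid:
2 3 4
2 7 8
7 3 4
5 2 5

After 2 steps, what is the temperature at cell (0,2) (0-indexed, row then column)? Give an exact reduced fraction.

Answer: 59/12

Derivation:
Step 1: cell (0,2) = 5
Step 2: cell (0,2) = 59/12
Full grid after step 2:
  65/18 239/60 59/12
  941/240 469/100 407/80
  1081/240 111/25 1141/240
  38/9 1001/240 149/36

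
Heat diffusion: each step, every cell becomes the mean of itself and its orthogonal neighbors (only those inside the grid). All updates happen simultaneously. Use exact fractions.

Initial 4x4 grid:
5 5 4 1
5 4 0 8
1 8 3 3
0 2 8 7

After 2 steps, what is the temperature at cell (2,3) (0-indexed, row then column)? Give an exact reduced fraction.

Answer: 373/80

Derivation:
Step 1: cell (2,3) = 21/4
Step 2: cell (2,3) = 373/80
Full grid after step 2:
  53/12 41/10 227/60 59/18
  333/80 401/100 181/50 983/240
  237/80 102/25 441/100 373/80
  3 141/40 199/40 65/12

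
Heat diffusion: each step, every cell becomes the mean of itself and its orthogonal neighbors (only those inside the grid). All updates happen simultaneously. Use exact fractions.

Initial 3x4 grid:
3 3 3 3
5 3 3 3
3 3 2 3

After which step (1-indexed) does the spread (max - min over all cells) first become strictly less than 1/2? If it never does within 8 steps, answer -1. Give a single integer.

Step 1: max=11/3, min=8/3, spread=1
Step 2: max=427/120, min=329/120, spread=49/60
Step 3: max=3677/1080, min=3029/1080, spread=3/5
Step 4: max=1434763/432000, min=93311/32400, spread=571849/1296000
  -> spread < 1/2 first at step 4
Step 5: max=12747233/3888000, min=2821097/972000, spread=97523/259200
Step 6: max=754494007/233280000, min=85799129/29160000, spread=302671/1036800
Step 7: max=44940357413/13996800000, min=5186756311/1749600000, spread=45950759/186624000
Step 8: max=2675915355967/839808000000, min=313683705449/104976000000, spread=443855233/2239488000

Answer: 4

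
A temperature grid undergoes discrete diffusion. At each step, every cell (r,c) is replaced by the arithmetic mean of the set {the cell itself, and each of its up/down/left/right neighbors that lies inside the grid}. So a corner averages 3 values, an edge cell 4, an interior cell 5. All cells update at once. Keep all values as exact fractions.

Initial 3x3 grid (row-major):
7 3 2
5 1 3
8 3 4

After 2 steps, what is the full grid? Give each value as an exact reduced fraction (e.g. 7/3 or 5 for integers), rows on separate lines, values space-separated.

Answer: 9/2 167/48 101/36
223/48 18/5 23/8
175/36 47/12 59/18

Derivation:
After step 1:
  5 13/4 8/3
  21/4 3 5/2
  16/3 4 10/3
After step 2:
  9/2 167/48 101/36
  223/48 18/5 23/8
  175/36 47/12 59/18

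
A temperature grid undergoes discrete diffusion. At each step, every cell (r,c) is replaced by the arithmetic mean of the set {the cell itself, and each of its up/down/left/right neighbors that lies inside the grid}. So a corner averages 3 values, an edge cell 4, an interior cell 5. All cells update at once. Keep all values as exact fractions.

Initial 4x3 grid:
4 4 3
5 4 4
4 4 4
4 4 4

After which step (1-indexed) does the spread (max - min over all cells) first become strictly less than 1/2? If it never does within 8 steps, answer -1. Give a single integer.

Answer: 3

Derivation:
Step 1: max=13/3, min=11/3, spread=2/3
Step 2: max=511/120, min=67/18, spread=193/360
Step 3: max=4967/1200, min=4181/1080, spread=2893/10800
  -> spread < 1/2 first at step 3
Step 4: max=221741/54000, min=505979/129600, spread=130997/648000
Step 5: max=8817031/2160000, min=30711511/7776000, spread=5149003/38880000
Step 6: max=78996461/19440000, min=1850671889/466560000, spread=1809727/18662400
Step 7: max=7880234809/1944000000, min=111521846251/27993600000, spread=9767674993/139968000000
Step 8: max=70814352929/17496000000, min=6706385055809/1679616000000, spread=734342603/13436928000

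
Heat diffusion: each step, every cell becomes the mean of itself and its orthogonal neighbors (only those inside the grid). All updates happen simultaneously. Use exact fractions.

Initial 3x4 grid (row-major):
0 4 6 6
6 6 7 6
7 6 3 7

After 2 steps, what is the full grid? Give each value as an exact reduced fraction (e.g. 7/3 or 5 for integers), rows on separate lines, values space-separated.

Answer: 145/36 1133/240 427/80 73/12
1213/240 513/100 147/25 703/120
199/36 1403/240 1331/240 211/36

Derivation:
After step 1:
  10/3 4 23/4 6
  19/4 29/5 28/5 13/2
  19/3 11/2 23/4 16/3
After step 2:
  145/36 1133/240 427/80 73/12
  1213/240 513/100 147/25 703/120
  199/36 1403/240 1331/240 211/36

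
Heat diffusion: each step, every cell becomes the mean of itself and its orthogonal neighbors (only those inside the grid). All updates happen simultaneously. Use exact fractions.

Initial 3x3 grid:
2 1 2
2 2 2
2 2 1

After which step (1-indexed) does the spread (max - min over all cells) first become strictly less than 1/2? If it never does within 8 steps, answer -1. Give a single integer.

Step 1: max=2, min=5/3, spread=1/3
  -> spread < 1/2 first at step 1
Step 2: max=23/12, min=413/240, spread=47/240
Step 3: max=149/80, min=1859/1080, spread=61/432
Step 4: max=79567/43200, min=112963/64800, spread=511/5184
Step 5: max=4724149/2592000, min=6816911/3888000, spread=4309/62208
Step 6: max=93981901/51840000, min=411576367/233280000, spread=36295/746496
Step 7: max=16841550941/9331200000, min=24784556099/13996800000, spread=305773/8957952
Step 8: max=1007762070527/559872000000, min=1491518488603/839808000000, spread=2575951/107495424

Answer: 1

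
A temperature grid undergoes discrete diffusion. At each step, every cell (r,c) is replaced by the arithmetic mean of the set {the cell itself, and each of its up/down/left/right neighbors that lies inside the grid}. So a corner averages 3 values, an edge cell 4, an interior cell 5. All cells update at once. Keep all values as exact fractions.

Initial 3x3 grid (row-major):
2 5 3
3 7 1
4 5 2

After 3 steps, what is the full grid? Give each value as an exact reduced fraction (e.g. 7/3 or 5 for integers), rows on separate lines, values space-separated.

Answer: 8237/2160 54349/14400 419/120
3589/900 937/250 51449/14400
1427/360 27937/7200 7627/2160

Derivation:
After step 1:
  10/3 17/4 3
  4 21/5 13/4
  4 9/2 8/3
After step 2:
  139/36 887/240 7/2
  233/60 101/25 787/240
  25/6 461/120 125/36
After step 3:
  8237/2160 54349/14400 419/120
  3589/900 937/250 51449/14400
  1427/360 27937/7200 7627/2160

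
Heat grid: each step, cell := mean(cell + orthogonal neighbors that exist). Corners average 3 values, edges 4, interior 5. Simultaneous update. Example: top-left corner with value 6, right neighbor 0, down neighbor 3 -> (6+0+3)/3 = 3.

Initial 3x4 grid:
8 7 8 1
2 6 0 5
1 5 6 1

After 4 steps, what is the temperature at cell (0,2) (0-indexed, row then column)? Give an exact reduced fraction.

Answer: 196583/43200

Derivation:
Step 1: cell (0,2) = 4
Step 2: cell (0,2) = 251/48
Step 3: cell (0,2) = 6293/1440
Step 4: cell (0,2) = 196583/43200
Full grid after step 4:
  25913/5184 205103/43200 196583/43200 103711/25920
  770047/172800 327263/72000 287953/72000 674657/172800
  21803/5184 85189/21600 3127/800 10189/2880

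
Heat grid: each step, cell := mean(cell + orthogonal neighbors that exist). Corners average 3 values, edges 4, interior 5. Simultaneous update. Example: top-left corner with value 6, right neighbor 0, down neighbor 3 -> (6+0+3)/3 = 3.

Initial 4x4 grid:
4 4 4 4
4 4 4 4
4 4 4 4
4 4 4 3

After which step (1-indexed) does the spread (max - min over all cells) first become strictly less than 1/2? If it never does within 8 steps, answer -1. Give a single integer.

Answer: 1

Derivation:
Step 1: max=4, min=11/3, spread=1/3
  -> spread < 1/2 first at step 1
Step 2: max=4, min=67/18, spread=5/18
Step 3: max=4, min=823/216, spread=41/216
Step 4: max=4, min=24877/6480, spread=1043/6480
Step 5: max=4, min=752047/194400, spread=25553/194400
Step 6: max=71921/18000, min=22656541/5832000, spread=645863/5832000
Step 7: max=479029/120000, min=682198309/174960000, spread=16225973/174960000
Step 8: max=215299/54000, min=20517722017/5248800000, spread=409340783/5248800000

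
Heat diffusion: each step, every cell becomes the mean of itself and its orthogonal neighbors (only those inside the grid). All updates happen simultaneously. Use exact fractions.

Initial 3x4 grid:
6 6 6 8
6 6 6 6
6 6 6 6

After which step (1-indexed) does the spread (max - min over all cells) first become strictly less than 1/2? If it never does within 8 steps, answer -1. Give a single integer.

Answer: 3

Derivation:
Step 1: max=20/3, min=6, spread=2/3
Step 2: max=59/9, min=6, spread=5/9
Step 3: max=689/108, min=6, spread=41/108
  -> spread < 1/2 first at step 3
Step 4: max=81977/12960, min=6, spread=4217/12960
Step 5: max=4874749/777600, min=21679/3600, spread=38417/155520
Step 6: max=291136211/46656000, min=434597/72000, spread=1903471/9331200
Step 7: max=17397149089/2799360000, min=13075759/2160000, spread=18038617/111974400
Step 8: max=1041037782851/167961600000, min=1179326759/194400000, spread=883978523/6718464000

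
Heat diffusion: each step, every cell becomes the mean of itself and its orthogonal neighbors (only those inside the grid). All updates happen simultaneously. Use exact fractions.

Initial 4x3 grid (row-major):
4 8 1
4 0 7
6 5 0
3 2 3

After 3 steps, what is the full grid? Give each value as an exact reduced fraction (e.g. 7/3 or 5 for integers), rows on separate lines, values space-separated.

Answer: 9533/2160 55673/14400 548/135
6911/1800 3029/750 23819/7200
14117/3600 4763/1500 23659/7200
7321/2160 47773/14400 737/270

Derivation:
After step 1:
  16/3 13/4 16/3
  7/2 24/5 2
  9/2 13/5 15/4
  11/3 13/4 5/3
After step 2:
  145/36 1123/240 127/36
  68/15 323/100 953/240
  107/30 189/50 601/240
  137/36 671/240 26/9
After step 3:
  9533/2160 55673/14400 548/135
  6911/1800 3029/750 23819/7200
  14117/3600 4763/1500 23659/7200
  7321/2160 47773/14400 737/270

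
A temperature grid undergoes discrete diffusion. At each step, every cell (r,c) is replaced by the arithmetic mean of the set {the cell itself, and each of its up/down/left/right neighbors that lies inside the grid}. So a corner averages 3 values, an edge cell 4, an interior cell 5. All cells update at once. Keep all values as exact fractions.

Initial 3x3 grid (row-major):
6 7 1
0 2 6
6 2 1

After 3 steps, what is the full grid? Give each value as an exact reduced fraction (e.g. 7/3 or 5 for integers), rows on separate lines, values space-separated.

Answer: 4147/1080 4499/1200 4037/1080
8173/2400 20581/6000 23569/7200
6769/2160 42863/14400 2183/720

Derivation:
After step 1:
  13/3 4 14/3
  7/2 17/5 5/2
  8/3 11/4 3
After step 2:
  71/18 41/10 67/18
  139/40 323/100 407/120
  107/36 709/240 11/4
After step 3:
  4147/1080 4499/1200 4037/1080
  8173/2400 20581/6000 23569/7200
  6769/2160 42863/14400 2183/720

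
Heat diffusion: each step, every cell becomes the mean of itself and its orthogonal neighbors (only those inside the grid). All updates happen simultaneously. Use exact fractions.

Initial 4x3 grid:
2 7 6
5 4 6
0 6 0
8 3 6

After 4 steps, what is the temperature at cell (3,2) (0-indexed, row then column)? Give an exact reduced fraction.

Answer: 20327/4800

Derivation:
Step 1: cell (3,2) = 3
Step 2: cell (3,2) = 53/12
Step 3: cell (3,2) = 2807/720
Step 4: cell (3,2) = 20327/4800
Full grid after step 4:
  569009/129600 1371827/288000 611209/129600
  474827/108000 172111/40000 252101/54000
  435077/108000 1560299/360000 74617/18000
  547229/129600 3480781/864000 20327/4800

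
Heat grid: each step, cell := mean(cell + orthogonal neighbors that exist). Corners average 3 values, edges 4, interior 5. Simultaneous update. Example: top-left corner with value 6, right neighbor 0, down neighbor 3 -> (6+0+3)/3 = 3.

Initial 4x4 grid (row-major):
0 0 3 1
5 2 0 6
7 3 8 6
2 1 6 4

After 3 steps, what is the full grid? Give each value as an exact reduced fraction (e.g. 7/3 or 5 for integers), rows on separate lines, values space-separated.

Answer: 233/108 3209/1440 16709/7200 3229/1080
847/288 4147/1500 2039/600 25829/7200
24863/7200 11323/3000 1532/375 34061/7200
4021/1080 27683/7200 32891/7200 656/135

Derivation:
After step 1:
  5/3 5/4 1 10/3
  7/2 2 19/5 13/4
  17/4 21/5 23/5 6
  10/3 3 19/4 16/3
After step 2:
  77/36 71/48 563/240 91/36
  137/48 59/20 293/100 983/240
  917/240 361/100 467/100 1151/240
  127/36 917/240 1061/240 193/36
After step 3:
  233/108 3209/1440 16709/7200 3229/1080
  847/288 4147/1500 2039/600 25829/7200
  24863/7200 11323/3000 1532/375 34061/7200
  4021/1080 27683/7200 32891/7200 656/135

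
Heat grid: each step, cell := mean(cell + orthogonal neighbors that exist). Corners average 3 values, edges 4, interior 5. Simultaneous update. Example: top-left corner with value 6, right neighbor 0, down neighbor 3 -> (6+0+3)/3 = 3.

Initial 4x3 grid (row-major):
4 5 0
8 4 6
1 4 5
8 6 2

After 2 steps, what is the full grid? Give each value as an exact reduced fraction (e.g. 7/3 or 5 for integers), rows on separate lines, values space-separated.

Answer: 79/18 1079/240 32/9
617/120 413/100 64/15
37/8 239/50 49/12
61/12 55/12 163/36

Derivation:
After step 1:
  17/3 13/4 11/3
  17/4 27/5 15/4
  21/4 4 17/4
  5 5 13/3
After step 2:
  79/18 1079/240 32/9
  617/120 413/100 64/15
  37/8 239/50 49/12
  61/12 55/12 163/36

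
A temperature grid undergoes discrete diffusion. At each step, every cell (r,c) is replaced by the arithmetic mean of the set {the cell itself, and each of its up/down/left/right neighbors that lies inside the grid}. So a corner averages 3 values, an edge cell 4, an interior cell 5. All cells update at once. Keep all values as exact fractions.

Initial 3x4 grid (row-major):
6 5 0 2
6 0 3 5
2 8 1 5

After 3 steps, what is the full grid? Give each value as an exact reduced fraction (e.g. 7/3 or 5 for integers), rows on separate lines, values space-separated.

After step 1:
  17/3 11/4 5/2 7/3
  7/2 22/5 9/5 15/4
  16/3 11/4 17/4 11/3
After step 2:
  143/36 919/240 563/240 103/36
  189/40 76/25 167/50 231/80
  139/36 251/60 187/60 35/9
After step 3:
  9019/2160 23737/7200 22277/7200 1457/540
  9359/2400 7647/2000 1473/500 5191/1600
  4597/1080 12781/3600 3269/900 7123/2160

Answer: 9019/2160 23737/7200 22277/7200 1457/540
9359/2400 7647/2000 1473/500 5191/1600
4597/1080 12781/3600 3269/900 7123/2160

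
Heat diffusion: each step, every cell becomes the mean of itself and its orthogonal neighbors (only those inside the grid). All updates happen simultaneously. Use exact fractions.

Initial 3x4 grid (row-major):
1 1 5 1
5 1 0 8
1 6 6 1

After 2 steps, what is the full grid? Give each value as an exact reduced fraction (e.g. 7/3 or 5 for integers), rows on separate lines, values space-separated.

Answer: 19/9 521/240 149/48 107/36
41/15 141/50 141/50 97/24
19/6 267/80 63/16 43/12

Derivation:
After step 1:
  7/3 2 7/4 14/3
  2 13/5 4 5/2
  4 7/2 13/4 5
After step 2:
  19/9 521/240 149/48 107/36
  41/15 141/50 141/50 97/24
  19/6 267/80 63/16 43/12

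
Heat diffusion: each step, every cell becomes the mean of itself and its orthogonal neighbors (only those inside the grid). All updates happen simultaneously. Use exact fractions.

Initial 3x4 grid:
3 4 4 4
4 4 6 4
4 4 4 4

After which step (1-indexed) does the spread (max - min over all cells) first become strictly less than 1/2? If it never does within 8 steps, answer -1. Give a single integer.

Step 1: max=9/2, min=11/3, spread=5/6
Step 2: max=223/50, min=67/18, spread=166/225
Step 3: max=10411/2400, min=56351/14400, spread=1223/2880
  -> spread < 1/2 first at step 3
Step 4: max=92951/21600, min=511391/129600, spread=9263/25920
Step 5: max=36950371/8640000, min=31195999/7776000, spread=20593349/77760000
Step 6: max=331171961/77760000, min=1881486041/466560000, spread=4221829/18662400
Step 7: max=131821517851/31104000000, min=113681238019/27993600000, spread=49581280469/279936000000
Step 8: max=1182812810141/279936000000, min=6846191323721/1679616000000, spread=2005484297/13436928000

Answer: 3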